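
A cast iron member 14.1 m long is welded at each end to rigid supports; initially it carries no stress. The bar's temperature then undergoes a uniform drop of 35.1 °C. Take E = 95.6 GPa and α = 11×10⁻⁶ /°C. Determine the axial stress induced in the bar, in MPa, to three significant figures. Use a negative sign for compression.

Free thermal expansion αLΔT = 11e-6 · 14100 · -35.1 = -5.444 mm.
The walls impose strain ε = −(-5.444)/14100 = 3.8610e-04; σ = Eε = 95600 · 3.8610e-04 = 36.91 MPa.

36.9 MPa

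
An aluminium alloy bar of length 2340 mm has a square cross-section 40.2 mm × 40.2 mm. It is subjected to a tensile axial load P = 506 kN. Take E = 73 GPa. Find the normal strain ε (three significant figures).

A = 1616 mm².
σ = N/A = 313.1 MPa; ε = σ/E = 313.1/73000 = 4.289e-03.

0.00429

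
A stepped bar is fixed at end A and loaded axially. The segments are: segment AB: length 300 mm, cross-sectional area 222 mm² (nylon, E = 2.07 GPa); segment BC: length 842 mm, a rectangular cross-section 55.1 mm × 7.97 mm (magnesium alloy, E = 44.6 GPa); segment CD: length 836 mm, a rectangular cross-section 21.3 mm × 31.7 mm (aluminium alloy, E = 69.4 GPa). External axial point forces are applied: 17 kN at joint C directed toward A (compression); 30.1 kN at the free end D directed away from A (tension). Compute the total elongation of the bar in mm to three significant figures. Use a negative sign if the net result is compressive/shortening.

9.65 mm

Internal axial forces (sectioning from the free end, tension +): N_CD = 30.1 kN, N_BC = 13.1 kN, N_AB = 13.1 kN.
A_BC = 439.1 mm².
A_CD = 675.2 mm².
δ_AB = 13100·300/(222·2070) = 8.552 mm
δ_BC = 13100·842/(439.1·44600) = 0.5632 mm
δ_CD = 30100·836/(675.2·69400) = 0.537 mm
δ = Σδ_i = 9.652 mm.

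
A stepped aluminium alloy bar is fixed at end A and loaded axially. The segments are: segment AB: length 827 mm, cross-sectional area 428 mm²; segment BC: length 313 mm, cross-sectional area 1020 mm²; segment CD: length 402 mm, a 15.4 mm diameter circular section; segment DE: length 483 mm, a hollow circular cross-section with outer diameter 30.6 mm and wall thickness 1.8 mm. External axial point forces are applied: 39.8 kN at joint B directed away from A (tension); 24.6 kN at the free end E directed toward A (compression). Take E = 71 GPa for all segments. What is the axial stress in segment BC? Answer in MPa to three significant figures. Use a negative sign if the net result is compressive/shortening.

-24.1 MPa

Internal axial forces (sectioning from the free end, tension +): N_DE = -24.6 kN, N_CD = -24.6 kN, N_BC = -24.6 kN, N_AB = 15.2 kN.
σ_BC = N_BC/A_BC = -24600/1020 = -24.12 MPa.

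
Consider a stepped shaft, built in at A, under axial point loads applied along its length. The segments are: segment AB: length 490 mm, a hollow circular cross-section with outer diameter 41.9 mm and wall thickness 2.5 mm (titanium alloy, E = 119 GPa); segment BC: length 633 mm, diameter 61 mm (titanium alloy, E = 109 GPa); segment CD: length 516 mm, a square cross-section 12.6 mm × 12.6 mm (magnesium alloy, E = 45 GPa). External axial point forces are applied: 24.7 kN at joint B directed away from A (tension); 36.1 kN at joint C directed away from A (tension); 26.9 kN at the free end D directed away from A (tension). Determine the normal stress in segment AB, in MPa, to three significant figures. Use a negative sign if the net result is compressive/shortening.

Internal axial forces (sectioning from the free end, tension +): N_CD = 26.9 kN, N_BC = 63 kN, N_AB = 87.7 kN.
A_AB = 309.4 mm².
σ_AB = N_AB/A_AB = 87700/309.4 = 283.4 MPa.

283 MPa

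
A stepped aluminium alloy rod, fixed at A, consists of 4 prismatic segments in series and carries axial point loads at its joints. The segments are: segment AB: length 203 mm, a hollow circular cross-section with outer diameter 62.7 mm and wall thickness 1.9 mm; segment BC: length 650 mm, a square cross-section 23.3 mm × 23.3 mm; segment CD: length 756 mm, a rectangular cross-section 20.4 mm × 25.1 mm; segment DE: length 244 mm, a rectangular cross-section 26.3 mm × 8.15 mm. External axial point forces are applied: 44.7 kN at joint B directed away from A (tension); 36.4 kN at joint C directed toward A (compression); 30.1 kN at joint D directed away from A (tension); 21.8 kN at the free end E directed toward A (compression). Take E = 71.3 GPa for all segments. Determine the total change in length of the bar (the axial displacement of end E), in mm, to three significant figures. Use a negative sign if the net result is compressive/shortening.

Internal axial forces (sectioning from the free end, tension +): N_DE = -21.8 kN, N_CD = 8.3 kN, N_BC = -28.1 kN, N_AB = 16.6 kN.
A_AB = 362.9 mm².
A_BC = 542.9 mm².
A_CD = 512 mm².
A_DE = 214.3 mm².
δ_AB = 16600·203/(362.9·71300) = 0.1302 mm
δ_BC = -28100·650/(542.9·71300) = -0.4719 mm
δ_CD = 8300·756/(512·71300) = 0.1719 mm
δ_DE = -21800·244/(214.3·71300) = -0.3481 mm
δ = Σδ_i = -0.5178 mm.

-0.518 mm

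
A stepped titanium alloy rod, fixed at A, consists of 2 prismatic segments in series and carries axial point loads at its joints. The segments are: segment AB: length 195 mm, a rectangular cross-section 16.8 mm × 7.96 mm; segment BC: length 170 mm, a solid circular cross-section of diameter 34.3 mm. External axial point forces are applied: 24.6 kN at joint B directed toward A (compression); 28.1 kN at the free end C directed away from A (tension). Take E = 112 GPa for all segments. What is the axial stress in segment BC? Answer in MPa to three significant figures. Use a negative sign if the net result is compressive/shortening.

30.4 MPa

Internal axial forces (sectioning from the free end, tension +): N_BC = 28.1 kN, N_AB = 3.5 kN.
A_BC = 924 mm².
σ_BC = N_BC/A_BC = 28100/924 = 30.41 MPa.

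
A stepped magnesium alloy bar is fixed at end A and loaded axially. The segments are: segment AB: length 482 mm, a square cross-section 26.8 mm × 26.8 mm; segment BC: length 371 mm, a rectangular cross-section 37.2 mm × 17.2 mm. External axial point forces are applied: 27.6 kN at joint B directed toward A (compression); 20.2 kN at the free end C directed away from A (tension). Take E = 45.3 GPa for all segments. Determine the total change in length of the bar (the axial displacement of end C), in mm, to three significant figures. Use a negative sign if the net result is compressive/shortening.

Internal axial forces (sectioning from the free end, tension +): N_BC = 20.2 kN, N_AB = -7.4 kN.
A_AB = 718.2 mm².
A_BC = 639.8 mm².
δ_AB = -7400·482/(718.2·45300) = -0.1096 mm
δ_BC = 20200·371/(639.8·45300) = 0.2586 mm
δ = Σδ_i = 0.1489 mm.

0.149 mm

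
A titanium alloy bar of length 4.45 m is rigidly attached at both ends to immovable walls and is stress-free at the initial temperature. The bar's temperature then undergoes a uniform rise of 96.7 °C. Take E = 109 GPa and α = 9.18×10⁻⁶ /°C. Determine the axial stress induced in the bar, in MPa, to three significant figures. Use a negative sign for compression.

-96.8 MPa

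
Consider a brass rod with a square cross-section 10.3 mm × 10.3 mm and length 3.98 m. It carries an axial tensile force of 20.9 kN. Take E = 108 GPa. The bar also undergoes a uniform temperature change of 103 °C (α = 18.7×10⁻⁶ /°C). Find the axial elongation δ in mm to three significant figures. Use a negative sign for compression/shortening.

A = 106.1 mm².
δ_mech = NL/(AE) = 20900·3980/(106.1·108000) = 7.26 mm.
δ_thermal = αLΔT = 18.7e-6·3980·103 = 7.666 mm.
δ = δ_mech + δ_thermal = 14.93 mm.

14.9 mm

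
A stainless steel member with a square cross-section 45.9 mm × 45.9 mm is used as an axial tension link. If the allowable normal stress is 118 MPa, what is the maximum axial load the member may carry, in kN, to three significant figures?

249 kN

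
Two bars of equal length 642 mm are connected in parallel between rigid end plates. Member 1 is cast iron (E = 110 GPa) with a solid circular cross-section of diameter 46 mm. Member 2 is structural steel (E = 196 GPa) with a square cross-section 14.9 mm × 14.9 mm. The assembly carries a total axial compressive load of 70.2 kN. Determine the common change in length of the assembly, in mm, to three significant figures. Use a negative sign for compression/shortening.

A_1 = 1662 mm².
A_2 = 222 mm².
Equal strain + equilibrium ⇒ each member carries load in proportion to AE: A₁E₁ = 182800000 N, A₂E₂ = 43510000 N, ΣAE = 226300000 N.
δ = PL/ΣAE = -70200·642/226300000 = -0.1991 mm.

-0.199 mm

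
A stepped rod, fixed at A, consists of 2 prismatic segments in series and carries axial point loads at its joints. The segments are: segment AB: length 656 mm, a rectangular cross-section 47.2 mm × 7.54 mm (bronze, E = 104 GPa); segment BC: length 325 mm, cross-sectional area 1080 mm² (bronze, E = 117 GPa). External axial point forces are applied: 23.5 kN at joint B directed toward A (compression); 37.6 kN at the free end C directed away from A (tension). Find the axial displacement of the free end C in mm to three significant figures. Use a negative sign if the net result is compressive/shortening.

0.347 mm

Internal axial forces (sectioning from the free end, tension +): N_BC = 37.6 kN, N_AB = 14.1 kN.
A_AB = 355.9 mm².
δ_AB = 14100·656/(355.9·104000) = 0.2499 mm
δ_BC = 37600·325/(1080·117000) = 0.09671 mm
δ = Σδ_i = 0.3466 mm.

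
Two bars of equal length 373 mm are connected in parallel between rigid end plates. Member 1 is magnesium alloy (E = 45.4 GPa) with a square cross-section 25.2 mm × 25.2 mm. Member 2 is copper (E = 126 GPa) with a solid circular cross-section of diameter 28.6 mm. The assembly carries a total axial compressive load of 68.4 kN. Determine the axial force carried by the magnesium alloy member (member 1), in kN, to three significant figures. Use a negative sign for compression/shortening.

A_1 = 635 mm².
A_2 = 642.4 mm².
Equal strain + equilibrium ⇒ each member carries load in proportion to AE: A₁E₁ = 28830000 N, A₂E₂ = 80950000 N, ΣAE = 109800000 N.
F₁ = P·A₁E₁/ΣAE = -68400·28830000/109800000 = -17960 N.

-18.0 kN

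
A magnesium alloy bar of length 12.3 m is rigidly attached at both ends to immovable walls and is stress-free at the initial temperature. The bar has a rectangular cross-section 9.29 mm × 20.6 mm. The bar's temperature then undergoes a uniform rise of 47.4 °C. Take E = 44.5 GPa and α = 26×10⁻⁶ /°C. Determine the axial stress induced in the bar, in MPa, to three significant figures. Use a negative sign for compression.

-54.8 MPa

Free thermal expansion αLΔT = 26e-6 · 12300 · 47.4 = 15.16 mm.
The walls impose strain ε = −(15.16)/12300 = -1.2324e-03; σ = Eε = 44500 · -1.2324e-03 = -54.84 MPa.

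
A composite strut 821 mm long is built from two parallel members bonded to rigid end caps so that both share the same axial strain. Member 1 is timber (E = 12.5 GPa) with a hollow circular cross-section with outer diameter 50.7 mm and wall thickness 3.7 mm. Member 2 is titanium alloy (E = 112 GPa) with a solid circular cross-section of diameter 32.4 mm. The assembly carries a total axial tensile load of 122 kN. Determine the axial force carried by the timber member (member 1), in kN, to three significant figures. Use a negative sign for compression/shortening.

A_1 = 546.3 mm².
A_2 = 824.5 mm².
Equal strain + equilibrium ⇒ each member carries load in proportion to AE: A₁E₁ = 6829000 N, A₂E₂ = 92340000 N, ΣAE = 99170000 N.
F₁ = P·A₁E₁/ΣAE = 122000·6829000/99170000 = 8401 N.

8.40 kN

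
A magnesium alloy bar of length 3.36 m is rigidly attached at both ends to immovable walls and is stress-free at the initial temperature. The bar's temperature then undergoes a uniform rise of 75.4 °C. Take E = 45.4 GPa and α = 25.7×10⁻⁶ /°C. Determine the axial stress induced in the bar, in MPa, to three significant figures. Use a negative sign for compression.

-88.0 MPa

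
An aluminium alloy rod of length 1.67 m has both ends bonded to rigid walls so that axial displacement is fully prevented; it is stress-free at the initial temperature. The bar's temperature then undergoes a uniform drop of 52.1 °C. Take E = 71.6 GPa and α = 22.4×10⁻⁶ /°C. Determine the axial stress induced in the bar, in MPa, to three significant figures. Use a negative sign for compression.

83.6 MPa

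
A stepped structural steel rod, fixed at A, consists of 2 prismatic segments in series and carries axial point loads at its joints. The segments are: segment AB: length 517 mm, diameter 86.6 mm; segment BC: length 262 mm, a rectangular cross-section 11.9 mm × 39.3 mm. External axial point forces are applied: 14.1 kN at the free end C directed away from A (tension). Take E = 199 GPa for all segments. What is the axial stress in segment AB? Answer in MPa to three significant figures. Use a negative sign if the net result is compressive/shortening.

Internal axial forces (sectioning from the free end, tension +): N_BC = 14.1 kN, N_AB = 14.1 kN.
A_AB = 5890 mm².
σ_AB = N_AB/A_AB = 14100/5890 = 2.394 MPa.

2.39 MPa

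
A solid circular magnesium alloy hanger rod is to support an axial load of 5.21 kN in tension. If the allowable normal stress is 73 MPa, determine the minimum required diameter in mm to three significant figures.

9.53 mm

Required area A ≥ P/σ_allow = 5210/73 = 71.37 mm².
For a solid circular section, d ≥ √(4A/π) = 9.533 mm.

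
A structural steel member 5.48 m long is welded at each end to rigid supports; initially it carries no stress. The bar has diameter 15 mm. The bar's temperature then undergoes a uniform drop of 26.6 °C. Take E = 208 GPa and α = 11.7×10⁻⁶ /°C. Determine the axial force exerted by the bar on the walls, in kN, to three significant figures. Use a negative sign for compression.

11.4 kN

Free thermal expansion αLΔT = 11.7e-6 · 5480 · -26.6 = -1.705 mm.
The walls impose strain ε = −(-1.705)/5480 = 3.1122e-04; σ = Eε = 208000 · 3.1122e-04 = 64.73 MPa.
Wall reaction R = σ·A = 64.73·176.7 = 11440 N = 11.44 kN.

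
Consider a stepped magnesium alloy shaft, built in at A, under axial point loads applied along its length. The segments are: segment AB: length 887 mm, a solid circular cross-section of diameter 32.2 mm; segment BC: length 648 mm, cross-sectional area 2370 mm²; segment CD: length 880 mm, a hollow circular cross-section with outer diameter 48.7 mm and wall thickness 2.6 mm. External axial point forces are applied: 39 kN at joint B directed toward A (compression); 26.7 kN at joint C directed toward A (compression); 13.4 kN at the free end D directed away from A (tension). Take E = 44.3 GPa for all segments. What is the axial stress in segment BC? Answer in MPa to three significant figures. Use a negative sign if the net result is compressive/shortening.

-5.61 MPa

Internal axial forces (sectioning from the free end, tension +): N_CD = 13.4 kN, N_BC = -13.3 kN, N_AB = -52.3 kN.
σ_BC = N_BC/A_BC = -13300/2370 = -5.612 MPa.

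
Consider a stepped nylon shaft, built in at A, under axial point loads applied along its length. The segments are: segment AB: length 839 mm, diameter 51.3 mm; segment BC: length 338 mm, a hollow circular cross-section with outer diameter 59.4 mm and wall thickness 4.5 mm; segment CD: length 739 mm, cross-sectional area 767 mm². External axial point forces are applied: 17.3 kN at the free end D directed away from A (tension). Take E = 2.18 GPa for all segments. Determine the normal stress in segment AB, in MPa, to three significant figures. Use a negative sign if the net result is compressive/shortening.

8.37 MPa

Internal axial forces (sectioning from the free end, tension +): N_CD = 17.3 kN, N_BC = 17.3 kN, N_AB = 17.3 kN.
A_AB = 2067 mm².
σ_AB = N_AB/A_AB = 17300/2067 = 8.37 MPa.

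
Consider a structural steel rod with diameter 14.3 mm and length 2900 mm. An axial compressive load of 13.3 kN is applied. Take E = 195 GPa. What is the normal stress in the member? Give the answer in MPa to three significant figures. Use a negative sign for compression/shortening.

-82.8 MPa

A = 160.6 mm².
σ = N/A = -13300/160.6 = -82.81 MPa.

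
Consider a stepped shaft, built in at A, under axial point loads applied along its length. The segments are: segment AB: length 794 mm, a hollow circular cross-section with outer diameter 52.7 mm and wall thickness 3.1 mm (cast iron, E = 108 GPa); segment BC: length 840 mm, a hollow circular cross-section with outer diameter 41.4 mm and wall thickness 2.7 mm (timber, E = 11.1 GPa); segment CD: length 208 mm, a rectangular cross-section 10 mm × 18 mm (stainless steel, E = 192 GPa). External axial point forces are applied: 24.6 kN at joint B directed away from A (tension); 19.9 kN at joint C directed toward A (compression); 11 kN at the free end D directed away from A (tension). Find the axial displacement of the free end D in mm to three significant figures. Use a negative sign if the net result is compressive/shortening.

-1.75 mm

Internal axial forces (sectioning from the free end, tension +): N_CD = 11 kN, N_BC = -8.9 kN, N_AB = 15.7 kN.
A_AB = 483.1 mm².
A_BC = 328.3 mm².
A_CD = 180 mm².
δ_AB = 15700·794/(483.1·108000) = 0.2389 mm
δ_BC = -8900·840/(328.3·11100) = -2.052 mm
δ_CD = 11000·208/(180·192000) = 0.0662 mm
δ = Σδ_i = -1.747 mm.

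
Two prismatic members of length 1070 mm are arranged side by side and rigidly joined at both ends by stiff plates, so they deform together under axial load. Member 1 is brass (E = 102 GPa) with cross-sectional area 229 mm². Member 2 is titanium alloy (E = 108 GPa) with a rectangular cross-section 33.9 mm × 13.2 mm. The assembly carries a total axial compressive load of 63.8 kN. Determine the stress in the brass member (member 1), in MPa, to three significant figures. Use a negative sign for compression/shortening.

-90.8 MPa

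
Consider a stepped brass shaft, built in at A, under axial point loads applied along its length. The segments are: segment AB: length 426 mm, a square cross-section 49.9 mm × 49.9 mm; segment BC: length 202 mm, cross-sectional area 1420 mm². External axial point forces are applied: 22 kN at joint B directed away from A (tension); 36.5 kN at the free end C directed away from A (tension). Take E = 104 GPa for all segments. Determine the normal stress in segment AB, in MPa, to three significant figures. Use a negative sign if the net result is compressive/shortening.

23.5 MPa

Internal axial forces (sectioning from the free end, tension +): N_BC = 36.5 kN, N_AB = 58.5 kN.
A_AB = 2490 mm².
σ_AB = N_AB/A_AB = 58500/2490 = 23.49 MPa.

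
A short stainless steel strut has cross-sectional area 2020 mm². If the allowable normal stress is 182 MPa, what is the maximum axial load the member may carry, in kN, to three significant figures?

P_max = σ_allow · A = 182 · 2020 = 367600 N = 367.6 kN.

368 kN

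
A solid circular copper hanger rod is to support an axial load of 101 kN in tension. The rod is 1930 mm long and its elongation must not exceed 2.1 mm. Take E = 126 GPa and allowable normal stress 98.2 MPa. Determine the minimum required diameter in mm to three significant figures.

Required area A ≥ P/σ_allow = 101000/98.2 = 1029 mm².
For a solid circular section, d ≥ √(4A/π) = 36.19 mm.
Elongation limit: A ≥ PL/(Eδ_allow) = 101000·1930/(126000·2.1) = 736.7 mm² ⇒ d ≥ 30.63 mm.
The stress limit governs.

36.2 mm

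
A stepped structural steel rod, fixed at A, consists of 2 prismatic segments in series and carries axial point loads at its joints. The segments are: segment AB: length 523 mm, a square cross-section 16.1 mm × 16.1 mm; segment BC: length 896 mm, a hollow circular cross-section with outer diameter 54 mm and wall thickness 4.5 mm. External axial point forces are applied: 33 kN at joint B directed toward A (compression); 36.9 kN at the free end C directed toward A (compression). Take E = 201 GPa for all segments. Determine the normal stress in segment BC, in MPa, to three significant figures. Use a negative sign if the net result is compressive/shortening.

Internal axial forces (sectioning from the free end, tension +): N_BC = -36.9 kN, N_AB = -69.9 kN.
A_BC = 699.8 mm².
σ_BC = N_BC/A_BC = -36900/699.8 = -52.73 MPa.

-52.7 MPa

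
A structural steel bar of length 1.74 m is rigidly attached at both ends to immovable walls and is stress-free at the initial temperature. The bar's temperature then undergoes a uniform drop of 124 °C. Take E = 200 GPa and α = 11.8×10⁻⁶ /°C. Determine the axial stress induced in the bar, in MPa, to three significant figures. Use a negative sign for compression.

Free thermal expansion αLΔT = 11.8e-6 · 1740 · -124 = -2.546 mm.
The walls impose strain ε = −(-2.546)/1740 = 1.4632e-03; σ = Eε = 200000 · 1.4632e-03 = 292.6 MPa.

293 MPa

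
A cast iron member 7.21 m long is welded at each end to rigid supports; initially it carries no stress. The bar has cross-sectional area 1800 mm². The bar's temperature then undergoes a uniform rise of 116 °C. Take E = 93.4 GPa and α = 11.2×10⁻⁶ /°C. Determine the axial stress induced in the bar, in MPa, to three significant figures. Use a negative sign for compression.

Free thermal expansion αLΔT = 11.2e-6 · 7210 · 116 = 9.367 mm.
The walls impose strain ε = −(9.367)/7210 = -1.2992e-03; σ = Eε = 93400 · -1.2992e-03 = -121.3 MPa.

-121 MPa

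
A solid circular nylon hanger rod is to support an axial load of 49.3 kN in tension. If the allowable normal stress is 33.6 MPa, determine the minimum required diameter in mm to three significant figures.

43.2 mm

Required area A ≥ P/σ_allow = 49300/33.6 = 1467 mm².
For a solid circular section, d ≥ √(4A/π) = 43.22 mm.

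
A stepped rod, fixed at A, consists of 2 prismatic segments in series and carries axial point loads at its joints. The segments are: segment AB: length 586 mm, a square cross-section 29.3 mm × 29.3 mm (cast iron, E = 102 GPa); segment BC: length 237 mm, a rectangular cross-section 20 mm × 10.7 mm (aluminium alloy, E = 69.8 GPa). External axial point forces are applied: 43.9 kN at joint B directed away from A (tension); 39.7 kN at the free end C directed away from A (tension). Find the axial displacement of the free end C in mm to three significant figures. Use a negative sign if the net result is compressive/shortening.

1.19 mm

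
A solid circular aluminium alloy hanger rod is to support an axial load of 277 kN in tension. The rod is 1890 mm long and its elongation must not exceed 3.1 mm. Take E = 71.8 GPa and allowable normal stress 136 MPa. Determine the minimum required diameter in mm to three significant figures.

54.7 mm

Required area A ≥ P/σ_allow = 277000/136 = 2037 mm².
For a solid circular section, d ≥ √(4A/π) = 50.92 mm.
Elongation limit: A ≥ PL/(Eδ_allow) = 277000·1890/(71800·3.1) = 2352 mm² ⇒ d ≥ 54.72 mm.
The elongation limit governs.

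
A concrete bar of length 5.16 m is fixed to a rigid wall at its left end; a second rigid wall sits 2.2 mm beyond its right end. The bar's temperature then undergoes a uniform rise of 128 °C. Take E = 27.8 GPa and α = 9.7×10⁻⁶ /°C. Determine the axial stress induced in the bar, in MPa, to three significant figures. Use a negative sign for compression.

-22.7 MPa

Free thermal expansion αLΔT = 9.7e-6 · 5160 · 128 = 6.407 mm.
The walls engage after the gap closes; constrained expansion = 6.407 − 2.2 = 4.207 mm.
The walls impose strain ε = −(4.207)/5160 = -8.1524e-04; σ = Eε = 27800 · -8.1524e-04 = -22.66 MPa.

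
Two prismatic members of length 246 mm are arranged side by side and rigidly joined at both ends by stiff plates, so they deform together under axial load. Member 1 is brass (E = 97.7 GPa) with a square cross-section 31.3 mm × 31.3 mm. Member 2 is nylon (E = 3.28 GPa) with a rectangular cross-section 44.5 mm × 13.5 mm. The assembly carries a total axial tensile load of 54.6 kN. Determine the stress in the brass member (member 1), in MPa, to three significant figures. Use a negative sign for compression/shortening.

A_1 = 979.7 mm².
A_2 = 600.8 mm².
Equal strain + equilibrium ⇒ each member carries load in proportion to AE: A₁E₁ = 95720000 N, A₂E₂ = 1970000 N, ΣAE = 97690000 N.
σ₁ = P·E₁/ΣAE = 54600·97700/97690000 = 54.61 MPa.

54.6 MPa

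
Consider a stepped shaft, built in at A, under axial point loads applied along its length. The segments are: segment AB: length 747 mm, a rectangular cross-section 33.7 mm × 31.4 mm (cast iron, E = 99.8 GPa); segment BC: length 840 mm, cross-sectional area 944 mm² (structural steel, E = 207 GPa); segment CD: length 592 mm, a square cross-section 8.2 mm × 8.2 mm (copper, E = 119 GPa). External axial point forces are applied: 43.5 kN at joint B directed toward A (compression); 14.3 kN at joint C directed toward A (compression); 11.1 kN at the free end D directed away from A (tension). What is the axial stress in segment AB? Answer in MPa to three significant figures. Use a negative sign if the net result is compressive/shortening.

-44.1 MPa

Internal axial forces (sectioning from the free end, tension +): N_CD = 11.1 kN, N_BC = -3.2 kN, N_AB = -46.7 kN.
A_AB = 1058 mm².
σ_AB = N_AB/A_AB = -46700/1058 = -44.13 MPa.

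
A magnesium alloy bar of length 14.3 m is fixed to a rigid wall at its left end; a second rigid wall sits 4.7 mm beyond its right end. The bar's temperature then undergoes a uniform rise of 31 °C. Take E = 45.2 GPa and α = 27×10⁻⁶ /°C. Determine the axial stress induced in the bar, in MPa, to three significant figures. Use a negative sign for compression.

Free thermal expansion αLΔT = 27e-6 · 14300 · 31 = 11.97 mm.
The walls engage after the gap closes; constrained expansion = 11.97 − 4.7 = 7.269 mm.
The walls impose strain ε = −(7.269)/14300 = -5.0833e-04; σ = Eε = 45200 · -5.0833e-04 = -22.98 MPa.

-23.0 MPa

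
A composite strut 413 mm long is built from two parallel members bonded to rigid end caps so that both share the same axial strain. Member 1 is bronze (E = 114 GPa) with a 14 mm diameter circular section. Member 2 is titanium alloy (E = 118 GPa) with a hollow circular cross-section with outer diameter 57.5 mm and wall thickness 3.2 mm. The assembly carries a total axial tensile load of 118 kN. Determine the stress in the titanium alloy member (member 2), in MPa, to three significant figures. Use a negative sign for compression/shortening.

170 MPa

A_1 = 153.9 mm².
A_2 = 545.9 mm².
Equal strain + equilibrium ⇒ each member carries load in proportion to AE: A₁E₁ = 17550000 N, A₂E₂ = 64410000 N, ΣAE = 81960000 N.
σ₂ = P·E₂/ΣAE = 118000·118000/81960000 = 169.9 MPa.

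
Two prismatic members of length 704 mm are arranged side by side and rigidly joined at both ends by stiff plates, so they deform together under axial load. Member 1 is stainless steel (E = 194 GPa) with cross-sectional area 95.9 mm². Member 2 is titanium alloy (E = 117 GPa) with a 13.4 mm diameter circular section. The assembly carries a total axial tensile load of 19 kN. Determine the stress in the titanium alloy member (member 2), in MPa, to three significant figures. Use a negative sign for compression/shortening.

63.3 MPa

A_2 = 141 mm².
Equal strain + equilibrium ⇒ each member carries load in proportion to AE: A₁E₁ = 18600000 N, A₂E₂ = 16500000 N, ΣAE = 35100000 N.
σ₂ = P·E₂/ΣAE = 19000·117000/35100000 = 63.32 MPa.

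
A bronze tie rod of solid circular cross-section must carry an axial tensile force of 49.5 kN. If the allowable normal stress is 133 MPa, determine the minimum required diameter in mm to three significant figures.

21.8 mm

Required area A ≥ P/σ_allow = 49500/133 = 372.2 mm².
For a solid circular section, d ≥ √(4A/π) = 21.77 mm.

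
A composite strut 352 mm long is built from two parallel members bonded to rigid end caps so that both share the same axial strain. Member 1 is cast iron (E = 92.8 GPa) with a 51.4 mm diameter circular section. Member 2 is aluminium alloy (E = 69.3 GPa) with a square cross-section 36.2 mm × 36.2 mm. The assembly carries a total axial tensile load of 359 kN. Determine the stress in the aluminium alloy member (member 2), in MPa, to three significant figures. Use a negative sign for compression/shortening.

87.8 MPa

A_1 = 2075 mm².
A_2 = 1310 mm².
Equal strain + equilibrium ⇒ each member carries load in proportion to AE: A₁E₁ = 192600000 N, A₂E₂ = 90810000 N, ΣAE = 283400000 N.
σ₂ = P·E₂/ΣAE = 359000·69300/283400000 = 87.8 MPa.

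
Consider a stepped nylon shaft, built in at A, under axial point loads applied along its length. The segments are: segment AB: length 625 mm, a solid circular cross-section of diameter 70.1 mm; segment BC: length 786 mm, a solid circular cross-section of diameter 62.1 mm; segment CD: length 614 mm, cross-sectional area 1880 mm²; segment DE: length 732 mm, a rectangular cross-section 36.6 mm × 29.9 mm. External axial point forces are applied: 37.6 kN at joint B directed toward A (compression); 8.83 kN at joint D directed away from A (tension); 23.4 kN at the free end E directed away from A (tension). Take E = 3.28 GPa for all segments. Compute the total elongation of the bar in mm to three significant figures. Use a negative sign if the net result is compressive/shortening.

Internal axial forces (sectioning from the free end, tension +): N_DE = 23.4 kN, N_CD = 32.23 kN, N_BC = 32.23 kN, N_AB = -5.37 kN.
A_AB = 3859 mm².
A_BC = 3029 mm².
A_DE = 1094 mm².
δ_AB = -5370·625/(3859·3280) = -0.2651 mm
δ_BC = 32230·786/(3029·3280) = 2.55 mm
δ_CD = 32230·614/(1880·3280) = 3.209 mm
δ_DE = 23400·732/(1094·3280) = 4.772 mm
δ = Σδ_i = 10.27 mm.

10.3 mm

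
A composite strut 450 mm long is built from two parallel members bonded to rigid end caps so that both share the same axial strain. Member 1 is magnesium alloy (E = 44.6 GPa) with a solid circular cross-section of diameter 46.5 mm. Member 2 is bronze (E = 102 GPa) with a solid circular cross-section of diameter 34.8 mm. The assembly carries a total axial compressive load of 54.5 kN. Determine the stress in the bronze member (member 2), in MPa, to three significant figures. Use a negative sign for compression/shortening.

A_1 = 1698 mm².
A_2 = 951.1 mm².
Equal strain + equilibrium ⇒ each member carries load in proportion to AE: A₁E₁ = 75740000 N, A₂E₂ = 97020000 N, ΣAE = 172800000 N.
σ₂ = P·E₂/ΣAE = -54500·102000/172800000 = -32.18 MPa.

-32.2 MPa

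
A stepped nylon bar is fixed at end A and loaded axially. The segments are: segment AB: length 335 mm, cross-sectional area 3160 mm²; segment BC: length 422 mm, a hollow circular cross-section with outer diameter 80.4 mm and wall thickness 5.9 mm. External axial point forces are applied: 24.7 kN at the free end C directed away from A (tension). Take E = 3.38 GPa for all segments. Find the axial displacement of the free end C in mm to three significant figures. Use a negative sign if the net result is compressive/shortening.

Internal axial forces (sectioning from the free end, tension +): N_BC = 24.7 kN, N_AB = 24.7 kN.
A_BC = 1381 mm².
δ_AB = 24700·335/(3160·3380) = 0.7747 mm
δ_BC = 24700·422/(1381·3380) = 2.233 mm
δ = Σδ_i = 3.008 mm.

3.01 mm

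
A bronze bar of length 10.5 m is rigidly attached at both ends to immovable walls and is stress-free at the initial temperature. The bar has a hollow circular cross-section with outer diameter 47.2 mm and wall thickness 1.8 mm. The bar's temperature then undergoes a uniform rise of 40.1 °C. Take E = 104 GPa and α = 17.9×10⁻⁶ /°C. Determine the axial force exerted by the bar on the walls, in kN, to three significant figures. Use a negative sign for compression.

-19.2 kN

Free thermal expansion αLΔT = 17.9e-6 · 10500 · 40.1 = 7.537 mm.
The walls impose strain ε = −(7.537)/10500 = -7.1779e-04; σ = Eε = 104000 · -7.1779e-04 = -74.65 MPa.
Wall reaction R = σ·A = -74.65·256.7 = -19170 N = -19.17 kN.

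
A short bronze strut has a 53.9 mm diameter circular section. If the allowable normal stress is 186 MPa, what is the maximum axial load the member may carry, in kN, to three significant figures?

A = 2282 mm².
P_max = σ_allow · A = 186 · 2282 = 424400 N = 424.4 kN.

424 kN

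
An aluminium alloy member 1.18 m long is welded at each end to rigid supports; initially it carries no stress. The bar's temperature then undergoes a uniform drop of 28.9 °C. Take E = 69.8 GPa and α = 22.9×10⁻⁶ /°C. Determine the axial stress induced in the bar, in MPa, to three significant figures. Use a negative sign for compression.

Free thermal expansion αLΔT = 22.9e-6 · 1180 · -28.9 = -0.7809 mm.
The walls impose strain ε = −(-0.7809)/1180 = 6.6181e-04; σ = Eε = 69800 · 6.6181e-04 = 46.19 MPa.

46.2 MPa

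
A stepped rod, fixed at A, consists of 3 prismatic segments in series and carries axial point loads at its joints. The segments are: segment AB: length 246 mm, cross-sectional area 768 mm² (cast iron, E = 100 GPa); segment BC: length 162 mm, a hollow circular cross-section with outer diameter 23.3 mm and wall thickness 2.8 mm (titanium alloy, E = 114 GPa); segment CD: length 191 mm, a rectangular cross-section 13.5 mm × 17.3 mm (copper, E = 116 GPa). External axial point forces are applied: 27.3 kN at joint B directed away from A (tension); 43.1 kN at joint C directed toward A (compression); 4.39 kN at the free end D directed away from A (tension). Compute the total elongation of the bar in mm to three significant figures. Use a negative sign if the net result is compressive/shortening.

Internal axial forces (sectioning from the free end, tension +): N_CD = 4.39 kN, N_BC = -38.71 kN, N_AB = -11.41 kN.
A_BC = 180.3 mm².
A_CD = 233.6 mm².
δ_AB = -11410·246/(768·100000) = -0.03655 mm
δ_BC = -38710·162/(180.3·114000) = -0.3051 mm
δ_CD = 4390·191/(233.6·116000) = 0.03095 mm
δ = Σδ_i = -0.3106 mm.

-0.311 mm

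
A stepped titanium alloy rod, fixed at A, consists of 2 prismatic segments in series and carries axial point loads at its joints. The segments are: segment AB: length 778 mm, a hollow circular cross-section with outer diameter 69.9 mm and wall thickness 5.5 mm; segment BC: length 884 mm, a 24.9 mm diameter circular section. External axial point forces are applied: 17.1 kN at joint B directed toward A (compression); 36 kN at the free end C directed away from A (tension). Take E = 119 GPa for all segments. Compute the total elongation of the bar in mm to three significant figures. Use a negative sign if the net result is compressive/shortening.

0.660 mm

Internal axial forces (sectioning from the free end, tension +): N_BC = 36 kN, N_AB = 18.9 kN.
A_AB = 1113 mm².
A_BC = 487 mm².
δ_AB = 18900·778/(1113·119000) = 0.111 mm
δ_BC = 36000·884/(487·119000) = 0.5492 mm
δ = Σδ_i = 0.6602 mm.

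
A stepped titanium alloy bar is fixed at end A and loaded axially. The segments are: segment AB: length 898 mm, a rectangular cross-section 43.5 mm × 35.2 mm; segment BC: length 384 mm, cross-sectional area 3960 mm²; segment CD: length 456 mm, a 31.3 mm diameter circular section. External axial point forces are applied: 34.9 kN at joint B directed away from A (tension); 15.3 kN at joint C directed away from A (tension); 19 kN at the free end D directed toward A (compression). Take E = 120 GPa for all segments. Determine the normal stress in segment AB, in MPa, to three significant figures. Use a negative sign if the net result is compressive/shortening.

Internal axial forces (sectioning from the free end, tension +): N_CD = -19 kN, N_BC = -3.7 kN, N_AB = 31.2 kN.
A_AB = 1531 mm².
σ_AB = N_AB/A_AB = 31200/1531 = 20.38 MPa.

20.4 MPa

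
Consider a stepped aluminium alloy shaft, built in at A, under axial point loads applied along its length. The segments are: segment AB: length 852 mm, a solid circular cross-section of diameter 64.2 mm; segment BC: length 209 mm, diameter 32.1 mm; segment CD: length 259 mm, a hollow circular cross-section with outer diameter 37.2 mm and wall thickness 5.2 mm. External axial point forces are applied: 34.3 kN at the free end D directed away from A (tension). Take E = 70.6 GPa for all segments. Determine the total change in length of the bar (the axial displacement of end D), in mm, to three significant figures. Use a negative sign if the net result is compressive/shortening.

Internal axial forces (sectioning from the free end, tension +): N_CD = 34.3 kN, N_BC = 34.3 kN, N_AB = 34.3 kN.
A_AB = 3237 mm².
A_BC = 809.3 mm².
A_CD = 522.8 mm².
δ_AB = 34300·852/(3237·70600) = 0.1279 mm
δ_BC = 34300·209/(809.3·70600) = 0.1255 mm
δ_CD = 34300·259/(522.8·70600) = 0.2407 mm
δ = Σδ_i = 0.494 mm.

0.494 mm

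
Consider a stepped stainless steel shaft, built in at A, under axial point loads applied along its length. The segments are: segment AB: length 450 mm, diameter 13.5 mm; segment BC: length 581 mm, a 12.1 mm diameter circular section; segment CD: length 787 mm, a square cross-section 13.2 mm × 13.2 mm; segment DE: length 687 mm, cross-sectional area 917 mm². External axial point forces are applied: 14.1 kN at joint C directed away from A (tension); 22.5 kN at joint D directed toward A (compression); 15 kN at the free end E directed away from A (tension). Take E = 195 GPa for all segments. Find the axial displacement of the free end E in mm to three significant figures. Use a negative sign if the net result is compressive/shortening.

Internal axial forces (sectioning from the free end, tension +): N_DE = 15 kN, N_CD = -7.5 kN, N_BC = 6.6 kN, N_AB = 6.6 kN.
A_AB = 143.1 mm².
A_BC = 115 mm².
A_CD = 174.2 mm².
δ_AB = 6600·450/(143.1·195000) = 0.1064 mm
δ_BC = 6600·581/(115·195000) = 0.171 mm
δ_CD = -7500·787/(174.2·195000) = -0.1737 mm
δ_DE = 15000·687/(917·195000) = 0.05763 mm
δ = Σδ_i = 0.1613 mm.

0.161 mm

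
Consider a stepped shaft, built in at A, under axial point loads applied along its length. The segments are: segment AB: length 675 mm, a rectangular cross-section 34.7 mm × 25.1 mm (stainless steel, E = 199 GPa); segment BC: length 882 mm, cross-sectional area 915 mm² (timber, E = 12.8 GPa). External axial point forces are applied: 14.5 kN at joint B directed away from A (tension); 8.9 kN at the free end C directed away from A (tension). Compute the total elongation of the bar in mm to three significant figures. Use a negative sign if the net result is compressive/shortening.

0.761 mm

Internal axial forces (sectioning from the free end, tension +): N_BC = 8.9 kN, N_AB = 23.4 kN.
A_AB = 871 mm².
δ_AB = 23400·675/(871·199000) = 0.09113 mm
δ_BC = 8900·882/(915·12800) = 0.6702 mm
δ = Σδ_i = 0.7614 mm.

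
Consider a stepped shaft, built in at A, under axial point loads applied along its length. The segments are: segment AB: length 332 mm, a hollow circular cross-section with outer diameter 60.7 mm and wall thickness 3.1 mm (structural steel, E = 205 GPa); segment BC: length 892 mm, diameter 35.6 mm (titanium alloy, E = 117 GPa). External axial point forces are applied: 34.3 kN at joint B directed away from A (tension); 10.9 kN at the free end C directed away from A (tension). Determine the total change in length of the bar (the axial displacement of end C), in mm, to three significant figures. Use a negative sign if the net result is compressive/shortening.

Internal axial forces (sectioning from the free end, tension +): N_BC = 10.9 kN, N_AB = 45.2 kN.
A_AB = 561 mm².
A_BC = 995.4 mm².
δ_AB = 45200·332/(561·205000) = 0.1305 mm
δ_BC = 10900·892/(995.4·117000) = 0.08349 mm
δ = Σδ_i = 0.214 mm.

0.214 mm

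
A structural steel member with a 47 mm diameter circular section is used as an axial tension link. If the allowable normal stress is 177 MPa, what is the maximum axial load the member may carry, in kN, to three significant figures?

307 kN

A = 1735 mm².
P_max = σ_allow · A = 177 · 1735 = 307100 N = 307.1 kN.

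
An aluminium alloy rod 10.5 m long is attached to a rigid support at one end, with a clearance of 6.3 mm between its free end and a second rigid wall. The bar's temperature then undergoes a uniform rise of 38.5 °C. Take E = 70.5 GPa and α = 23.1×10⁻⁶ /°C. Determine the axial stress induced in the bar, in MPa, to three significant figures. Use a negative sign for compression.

Free thermal expansion αLΔT = 23.1e-6 · 10500 · 38.5 = 9.338 mm.
The walls engage after the gap closes; constrained expansion = 9.338 − 6.3 = 3.038 mm.
The walls impose strain ε = −(3.038)/10500 = -2.8935e-04; σ = Eε = 70500 · -2.8935e-04 = -20.4 MPa.

-20.4 MPa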